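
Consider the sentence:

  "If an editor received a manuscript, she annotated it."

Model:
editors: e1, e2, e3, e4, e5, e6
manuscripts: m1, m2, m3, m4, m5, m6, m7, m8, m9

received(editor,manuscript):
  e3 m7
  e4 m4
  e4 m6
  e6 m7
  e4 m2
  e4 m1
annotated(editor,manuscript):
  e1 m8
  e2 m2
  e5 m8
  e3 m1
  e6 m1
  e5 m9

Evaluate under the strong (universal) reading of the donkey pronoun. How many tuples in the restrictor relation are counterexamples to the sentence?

6

"it" takes "a manuscript" as antecedent — a donkey pronoun bound across the clause boundary.
Strong reading: for every (e,m) with received(e,m), annotated(e,m).
Restrictor pairs: (e3,m7) ✗  (e4,m1) ✗  (e4,m2) ✗  (e4,m4) ✗  (e4,m6) ✗  (e6,m7) ✗
Counterexamples (restrictor pairs failing the scope): 6.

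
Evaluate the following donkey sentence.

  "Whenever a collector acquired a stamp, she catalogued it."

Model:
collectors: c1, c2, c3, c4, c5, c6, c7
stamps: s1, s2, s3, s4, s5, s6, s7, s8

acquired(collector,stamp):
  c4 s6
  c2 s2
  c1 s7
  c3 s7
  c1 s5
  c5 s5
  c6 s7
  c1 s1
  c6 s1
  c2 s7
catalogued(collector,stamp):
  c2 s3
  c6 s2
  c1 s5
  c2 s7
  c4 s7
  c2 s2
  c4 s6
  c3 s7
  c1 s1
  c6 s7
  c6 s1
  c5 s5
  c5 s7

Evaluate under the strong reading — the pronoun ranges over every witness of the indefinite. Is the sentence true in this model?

"it" takes "a stamp" as antecedent — a donkey pronoun bound across the clause boundary.
Strong reading: for every (c,s) with acquired(c,s), catalogued(c,s).
Restrictor pairs: (c1,s1) ✓  (c1,s5) ✓  (c1,s7) ✗  (c2,s2) ✓  (c2,s7) ✓  (c3,s7) ✓  (c4,s6) ✓  (c5,s5) ✓  (c6,s1) ✓  (c6,s7) ✓
Counterexample: (c1,s7) is in acquired but fails the scope.

False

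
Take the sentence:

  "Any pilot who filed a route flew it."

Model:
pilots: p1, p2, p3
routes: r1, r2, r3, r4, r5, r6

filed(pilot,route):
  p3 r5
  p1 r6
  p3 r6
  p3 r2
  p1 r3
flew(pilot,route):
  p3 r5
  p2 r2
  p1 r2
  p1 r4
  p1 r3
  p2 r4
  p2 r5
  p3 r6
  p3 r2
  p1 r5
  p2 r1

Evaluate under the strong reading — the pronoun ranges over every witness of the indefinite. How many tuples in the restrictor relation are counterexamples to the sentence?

1

"it" takes "a route" as antecedent — a donkey pronoun bound across the clause boundary.
Strong reading: for every (p,r) with filed(p,r), flew(p,r).
Restrictor pairs: (p1,r3) ✓  (p1,r6) ✗  (p3,r2) ✓  (p3,r5) ✓  (p3,r6) ✓
Counterexamples (restrictor pairs failing the scope): 1.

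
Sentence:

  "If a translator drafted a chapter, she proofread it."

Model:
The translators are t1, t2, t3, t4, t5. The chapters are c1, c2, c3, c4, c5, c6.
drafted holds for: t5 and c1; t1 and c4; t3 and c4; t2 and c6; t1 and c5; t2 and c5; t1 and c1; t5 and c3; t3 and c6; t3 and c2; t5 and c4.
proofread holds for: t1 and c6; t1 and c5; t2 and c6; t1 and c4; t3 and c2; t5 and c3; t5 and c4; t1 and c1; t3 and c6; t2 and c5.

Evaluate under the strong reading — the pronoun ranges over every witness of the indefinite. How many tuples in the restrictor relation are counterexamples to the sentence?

"it" takes "a chapter" as antecedent — a donkey pronoun bound across the clause boundary.
Strong reading: for every (t,c) with drafted(t,c), proofread(t,c).
Restrictor pairs: (t1,c1) ✓  (t1,c4) ✓  (t1,c5) ✓  (t2,c5) ✓  (t2,c6) ✓  (t3,c2) ✓  (t3,c4) ✗  (t3,c6) ✓  (t5,c1) ✗  (t5,c3) ✓  (t5,c4) ✓
Counterexamples (restrictor pairs failing the scope): 2.

2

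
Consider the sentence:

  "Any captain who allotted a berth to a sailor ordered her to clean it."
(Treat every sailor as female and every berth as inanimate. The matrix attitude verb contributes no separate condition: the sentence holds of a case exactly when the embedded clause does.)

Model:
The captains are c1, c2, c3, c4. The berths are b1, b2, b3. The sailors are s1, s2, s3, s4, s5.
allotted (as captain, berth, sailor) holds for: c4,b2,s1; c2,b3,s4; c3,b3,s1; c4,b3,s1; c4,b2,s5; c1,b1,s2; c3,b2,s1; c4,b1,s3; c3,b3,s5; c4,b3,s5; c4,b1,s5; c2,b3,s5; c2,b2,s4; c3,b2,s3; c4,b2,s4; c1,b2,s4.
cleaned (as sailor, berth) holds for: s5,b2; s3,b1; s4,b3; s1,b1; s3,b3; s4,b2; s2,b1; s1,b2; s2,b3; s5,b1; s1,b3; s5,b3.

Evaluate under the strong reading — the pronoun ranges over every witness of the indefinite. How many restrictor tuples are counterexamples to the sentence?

"her" takes "a sailor" as antecedent and "it" takes "a berth"; both are donkey pronouns co-varying with the restrictor.
Strong reading: for every (c,b,s) with allotted(c,b,s), cleaned(s,b).
Restrictor triples: (c1,b1,s2)→cleaned(s2,b1) ✓  (c1,b2,s4)→cleaned(s4,b2) ✓  (c2,b2,s4)→cleaned(s4,b2) ✓  (c2,b3,s4)→cleaned(s4,b3) ✓  (c2,b3,s5)→cleaned(s5,b3) ✓  (c3,b2,s1)→cleaned(s1,b2) ✓  (c3,b2,s3)→cleaned(s3,b2) ✗  (c3,b3,s1)→cleaned(s1,b3) ✓  (c3,b3,s5)→cleaned(s5,b3) ✓  (c4,b1,s3)→cleaned(s3,b1) ✓  (c4,b1,s5)→cleaned(s5,b1) ✓  (c4,b2,s1)→cleaned(s1,b2) ✓  (c4,b2,s4)→cleaned(s4,b2) ✓  (c4,b2,s5)→cleaned(s5,b2) ✓  (c4,b3,s1)→cleaned(s1,b3) ✓  (c4,b3,s5)→cleaned(s5,b3) ✓
Counterexamples (restrictor triples failing the scope): 1.

1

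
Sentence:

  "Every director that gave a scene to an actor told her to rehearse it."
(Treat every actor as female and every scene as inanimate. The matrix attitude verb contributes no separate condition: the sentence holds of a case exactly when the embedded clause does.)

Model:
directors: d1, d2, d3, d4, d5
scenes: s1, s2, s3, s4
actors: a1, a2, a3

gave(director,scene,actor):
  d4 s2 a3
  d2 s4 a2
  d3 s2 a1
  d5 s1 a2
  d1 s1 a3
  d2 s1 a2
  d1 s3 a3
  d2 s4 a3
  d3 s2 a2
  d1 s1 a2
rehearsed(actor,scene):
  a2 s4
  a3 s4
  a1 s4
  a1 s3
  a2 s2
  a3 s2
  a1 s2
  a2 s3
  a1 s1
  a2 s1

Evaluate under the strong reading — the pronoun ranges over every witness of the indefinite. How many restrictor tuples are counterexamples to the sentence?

"her" takes "an actor" as antecedent and "it" takes "a scene"; both are donkey pronouns co-varying with the restrictor.
Strong reading: for every (d,s,a) with gave(d,s,a), rehearsed(a,s).
Restrictor triples: (d1,s1,a2)→rehearsed(a2,s1) ✓  (d1,s1,a3)→rehearsed(a3,s1) ✗  (d1,s3,a3)→rehearsed(a3,s3) ✗  (d2,s1,a2)→rehearsed(a2,s1) ✓  (d2,s4,a2)→rehearsed(a2,s4) ✓  (d2,s4,a3)→rehearsed(a3,s4) ✓  (d3,s2,a1)→rehearsed(a1,s2) ✓  (d3,s2,a2)→rehearsed(a2,s2) ✓  (d4,s2,a3)→rehearsed(a3,s2) ✓  (d5,s1,a2)→rehearsed(a2,s1) ✓
Counterexamples (restrictor triples failing the scope): 2.

2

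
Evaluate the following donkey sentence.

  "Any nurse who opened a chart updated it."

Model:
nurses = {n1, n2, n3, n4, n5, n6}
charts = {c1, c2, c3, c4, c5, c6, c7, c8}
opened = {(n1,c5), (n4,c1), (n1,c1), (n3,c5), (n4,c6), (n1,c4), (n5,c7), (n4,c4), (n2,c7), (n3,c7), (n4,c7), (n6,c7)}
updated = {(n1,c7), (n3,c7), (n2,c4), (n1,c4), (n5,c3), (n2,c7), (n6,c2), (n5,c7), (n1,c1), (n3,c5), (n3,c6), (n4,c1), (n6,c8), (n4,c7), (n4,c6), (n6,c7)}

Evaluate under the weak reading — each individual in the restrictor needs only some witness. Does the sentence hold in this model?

"it" takes "a chart" as antecedent — a donkey pronoun bound across the clause boundary.
Weak reading: every nurse n with some opened-chart has at least one opened-chart c such that updated(n,c).
Per nurse: n1:✓  n2:✓  n3:✓  n4:✓  n5:✓  n6:✓
Every nurse in the restrictor has a witness.

True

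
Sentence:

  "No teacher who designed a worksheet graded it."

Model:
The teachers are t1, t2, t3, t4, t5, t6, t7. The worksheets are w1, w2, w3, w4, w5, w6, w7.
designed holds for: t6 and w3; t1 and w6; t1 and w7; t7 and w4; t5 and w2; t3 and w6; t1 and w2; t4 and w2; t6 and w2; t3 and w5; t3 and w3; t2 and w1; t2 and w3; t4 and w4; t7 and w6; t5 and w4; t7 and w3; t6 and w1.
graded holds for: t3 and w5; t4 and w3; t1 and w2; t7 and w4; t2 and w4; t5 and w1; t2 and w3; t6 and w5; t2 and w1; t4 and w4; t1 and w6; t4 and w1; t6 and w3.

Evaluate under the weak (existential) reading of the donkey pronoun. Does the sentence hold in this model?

False

"it" takes "a worksheet" as antecedent — a donkey pronoun bound across the clause boundary.
Truth condition: for no (t,w) with designed(t,w) does graded(t,w) hold.
Restrictor pairs — does the scope hold? (t1,w2):holds  (t1,w6):holds  (t1,w7):fails  (t2,w1):holds  (t2,w3):holds  (t3,w3):fails  (t3,w5):holds  (t3,w6):fails  (t4,w2):fails  (t4,w4):holds  (t5,w2):fails  (t5,w4):fails  (t6,w1):fails  (t6,w2):fails  (t6,w3):holds  (t7,w3):fails  (t7,w4):holds  (t7,w6):fails
Scope holds for 8 pair(s), so the sentence is false.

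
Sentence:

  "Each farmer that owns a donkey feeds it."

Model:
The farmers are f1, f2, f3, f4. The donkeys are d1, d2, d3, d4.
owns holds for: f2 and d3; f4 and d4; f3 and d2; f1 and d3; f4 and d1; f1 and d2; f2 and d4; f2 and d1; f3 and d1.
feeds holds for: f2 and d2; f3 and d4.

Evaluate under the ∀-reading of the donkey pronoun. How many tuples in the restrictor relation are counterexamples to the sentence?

9

"it" takes "a donkey" as antecedent — a donkey pronoun bound across the clause boundary.
Strong reading: for every (f,d) with owns(f,d), feeds(f,d).
Restrictor pairs: (f1,d2) ✗  (f1,d3) ✗  (f2,d1) ✗  (f2,d3) ✗  (f2,d4) ✗  (f3,d1) ✗  (f3,d2) ✗  (f4,d1) ✗  (f4,d4) ✗
Counterexamples (restrictor pairs failing the scope): 9.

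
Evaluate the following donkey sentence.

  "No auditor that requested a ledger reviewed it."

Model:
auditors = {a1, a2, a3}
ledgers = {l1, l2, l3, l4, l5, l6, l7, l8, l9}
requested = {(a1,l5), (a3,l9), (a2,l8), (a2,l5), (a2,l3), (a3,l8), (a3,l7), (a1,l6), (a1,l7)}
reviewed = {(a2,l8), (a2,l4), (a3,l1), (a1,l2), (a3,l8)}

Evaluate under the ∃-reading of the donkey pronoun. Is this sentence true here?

False

"it" takes "a ledger" as antecedent — a donkey pronoun bound across the clause boundary.
Truth condition: for no (a,l) with requested(a,l) does reviewed(a,l) hold.
Restrictor pairs — does the scope hold? (a1,l5):fails  (a1,l6):fails  (a1,l7):fails  (a2,l3):fails  (a2,l5):fails  (a2,l8):holds  (a3,l7):fails  (a3,l8):holds  (a3,l9):fails
Scope holds for 2 pair(s), so the sentence is false.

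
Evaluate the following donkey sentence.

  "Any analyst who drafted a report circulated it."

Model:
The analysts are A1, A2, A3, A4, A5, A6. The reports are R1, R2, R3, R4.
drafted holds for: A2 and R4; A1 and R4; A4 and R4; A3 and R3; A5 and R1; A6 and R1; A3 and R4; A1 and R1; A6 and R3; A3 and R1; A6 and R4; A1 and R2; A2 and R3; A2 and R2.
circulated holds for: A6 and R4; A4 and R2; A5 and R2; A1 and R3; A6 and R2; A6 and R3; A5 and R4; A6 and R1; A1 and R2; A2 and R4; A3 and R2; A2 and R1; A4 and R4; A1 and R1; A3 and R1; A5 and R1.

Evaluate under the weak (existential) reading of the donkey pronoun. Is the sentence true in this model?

True

"it" takes "a report" as antecedent — a donkey pronoun bound across the clause boundary.
Weak reading: every analyst a with some drafted-report has at least one drafted-report r such that circulated(a,r).
Per analyst: A1:✓  A2:✓  A3:✓  A4:✓  A5:✓  A6:✓
Every analyst in the restrictor has a witness.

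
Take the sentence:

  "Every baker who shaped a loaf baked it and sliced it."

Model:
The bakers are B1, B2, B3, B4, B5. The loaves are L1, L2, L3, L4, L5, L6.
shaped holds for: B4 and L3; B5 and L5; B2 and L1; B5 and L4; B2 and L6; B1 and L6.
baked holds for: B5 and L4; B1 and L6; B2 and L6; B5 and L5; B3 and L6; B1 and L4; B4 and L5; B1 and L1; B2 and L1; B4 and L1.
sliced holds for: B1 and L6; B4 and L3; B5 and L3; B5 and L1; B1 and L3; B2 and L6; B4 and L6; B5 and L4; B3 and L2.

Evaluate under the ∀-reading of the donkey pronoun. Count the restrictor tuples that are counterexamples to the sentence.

3

"it" takes "a loaf" as antecedent — a donkey pronoun bound across the clause boundary.
Strong reading: for every (b,l) with shaped(b,l), baked(b,l) ∧ sliced(b,l).
Restrictor pairs: (B1,L6) ✓  (B2,L1) ✗  (B2,L6) ✓  (B4,L3) ✗  (B5,L4) ✓  (B5,L5) ✗
Counterexamples (restrictor pairs failing the scope): 3.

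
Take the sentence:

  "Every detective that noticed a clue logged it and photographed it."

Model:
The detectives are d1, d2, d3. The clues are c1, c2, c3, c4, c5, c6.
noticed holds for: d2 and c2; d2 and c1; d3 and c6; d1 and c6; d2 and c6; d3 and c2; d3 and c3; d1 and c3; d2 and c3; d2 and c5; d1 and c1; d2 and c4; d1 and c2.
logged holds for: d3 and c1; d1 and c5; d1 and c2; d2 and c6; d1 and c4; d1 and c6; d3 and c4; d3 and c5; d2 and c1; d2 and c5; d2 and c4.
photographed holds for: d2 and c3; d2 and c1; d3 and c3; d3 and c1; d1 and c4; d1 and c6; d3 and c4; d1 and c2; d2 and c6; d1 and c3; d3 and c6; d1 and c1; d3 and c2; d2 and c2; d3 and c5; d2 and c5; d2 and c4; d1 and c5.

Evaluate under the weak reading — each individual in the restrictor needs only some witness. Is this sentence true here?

False

"it" takes "a clue" as antecedent — a donkey pronoun bound across the clause boundary.
Weak reading: every detective d with some noticed-clue has at least one noticed-clue c such that logged(d,c) ∧ photographed(d,c).
Per detective: d1:✓  d2:✓  d3:✗
d3 has no witness among its noticed-clues.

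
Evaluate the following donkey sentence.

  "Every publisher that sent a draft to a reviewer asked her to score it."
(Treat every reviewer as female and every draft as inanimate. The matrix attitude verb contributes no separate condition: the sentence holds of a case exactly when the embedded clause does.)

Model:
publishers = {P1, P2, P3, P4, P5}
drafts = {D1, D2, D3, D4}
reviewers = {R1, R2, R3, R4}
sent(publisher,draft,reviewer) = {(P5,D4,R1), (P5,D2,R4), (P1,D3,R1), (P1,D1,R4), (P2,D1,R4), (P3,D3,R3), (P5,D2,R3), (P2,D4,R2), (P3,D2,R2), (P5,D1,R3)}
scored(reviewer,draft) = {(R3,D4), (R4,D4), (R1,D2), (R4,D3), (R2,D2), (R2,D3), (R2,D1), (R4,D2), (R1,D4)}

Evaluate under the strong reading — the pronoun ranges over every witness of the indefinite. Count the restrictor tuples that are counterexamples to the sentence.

7

"her" takes "a reviewer" as antecedent and "it" takes "a draft"; both are donkey pronouns co-varying with the restrictor.
Strong reading: for every (p,d,r) with sent(p,d,r), scored(r,d).
Restrictor triples: (P1,D1,R4)→scored(R4,D1) ✗  (P1,D3,R1)→scored(R1,D3) ✗  (P2,D1,R4)→scored(R4,D1) ✗  (P2,D4,R2)→scored(R2,D4) ✗  (P3,D2,R2)→scored(R2,D2) ✓  (P3,D3,R3)→scored(R3,D3) ✗  (P5,D1,R3)→scored(R3,D1) ✗  (P5,D2,R3)→scored(R3,D2) ✗  (P5,D2,R4)→scored(R4,D2) ✓  (P5,D4,R1)→scored(R1,D4) ✓
Counterexamples (restrictor triples failing the scope): 7.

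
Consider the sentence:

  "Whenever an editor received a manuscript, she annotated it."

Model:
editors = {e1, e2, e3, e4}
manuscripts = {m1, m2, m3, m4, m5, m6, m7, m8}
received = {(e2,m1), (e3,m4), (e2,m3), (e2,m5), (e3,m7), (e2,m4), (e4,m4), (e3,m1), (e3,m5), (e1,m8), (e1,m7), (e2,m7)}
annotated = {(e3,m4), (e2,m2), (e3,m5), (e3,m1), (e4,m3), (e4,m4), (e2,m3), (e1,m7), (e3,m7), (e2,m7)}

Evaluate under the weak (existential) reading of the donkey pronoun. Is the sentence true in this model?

True

"it" takes "a manuscript" as antecedent — a donkey pronoun bound across the clause boundary.
Weak reading: every editor e with some received-manuscript has at least one received-manuscript m such that annotated(e,m).
Per editor: e1:✓  e2:✓  e3:✓  e4:✓
Every editor in the restrictor has a witness.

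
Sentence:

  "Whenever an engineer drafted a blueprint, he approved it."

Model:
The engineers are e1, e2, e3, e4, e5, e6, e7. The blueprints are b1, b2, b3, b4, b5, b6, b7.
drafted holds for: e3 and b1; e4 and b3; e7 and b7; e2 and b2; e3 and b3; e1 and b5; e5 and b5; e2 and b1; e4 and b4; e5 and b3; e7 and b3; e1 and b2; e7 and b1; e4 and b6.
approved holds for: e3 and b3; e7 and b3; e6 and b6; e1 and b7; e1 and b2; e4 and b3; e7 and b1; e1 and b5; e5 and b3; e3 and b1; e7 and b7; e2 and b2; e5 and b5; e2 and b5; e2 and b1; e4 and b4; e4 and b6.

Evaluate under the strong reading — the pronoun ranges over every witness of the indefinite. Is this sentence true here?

"it" takes "a blueprint" as antecedent — a donkey pronoun bound across the clause boundary.
Strong reading: for every (e,b) with drafted(e,b), approved(e,b).
Restrictor pairs: (e1,b2) ✓  (e1,b5) ✓  (e2,b1) ✓  (e2,b2) ✓  (e3,b1) ✓  (e3,b3) ✓  (e4,b3) ✓  (e4,b4) ✓  (e4,b6) ✓  (e5,b3) ✓  (e5,b5) ✓  (e7,b1) ✓  (e7,b3) ✓  (e7,b7) ✓
Every restrictor pair satisfies the scope.

True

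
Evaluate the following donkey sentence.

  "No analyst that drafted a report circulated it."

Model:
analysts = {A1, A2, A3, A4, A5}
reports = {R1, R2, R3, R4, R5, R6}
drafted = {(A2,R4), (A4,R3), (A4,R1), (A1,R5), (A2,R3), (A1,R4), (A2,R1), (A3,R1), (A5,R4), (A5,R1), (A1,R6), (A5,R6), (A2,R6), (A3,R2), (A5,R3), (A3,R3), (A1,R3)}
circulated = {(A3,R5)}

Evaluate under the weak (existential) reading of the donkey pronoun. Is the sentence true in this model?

True

"it" takes "a report" as antecedent — a donkey pronoun bound across the clause boundary.
Truth condition: for no (a,r) with drafted(a,r) does circulated(a,r) hold.
Restrictor pairs — does the scope hold? (A1,R3):fails  (A1,R4):fails  (A1,R5):fails  (A1,R6):fails  (A2,R1):fails  (A2,R3):fails  (A2,R4):fails  (A2,R6):fails  (A3,R1):fails  (A3,R2):fails  (A3,R3):fails  (A4,R1):fails  (A4,R3):fails  (A5,R1):fails  (A5,R3):fails  (A5,R4):fails  (A5,R6):fails
Scope holds for no restrictor pair, so the sentence is true.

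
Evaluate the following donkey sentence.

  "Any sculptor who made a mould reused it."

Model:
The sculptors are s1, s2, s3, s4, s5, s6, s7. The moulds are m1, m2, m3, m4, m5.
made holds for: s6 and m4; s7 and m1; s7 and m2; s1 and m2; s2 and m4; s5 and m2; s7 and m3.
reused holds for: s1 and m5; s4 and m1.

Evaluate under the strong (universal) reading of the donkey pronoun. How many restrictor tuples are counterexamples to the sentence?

"it" takes "a mould" as antecedent — a donkey pronoun bound across the clause boundary.
Strong reading: for every (s,m) with made(s,m), reused(s,m).
Restrictor pairs: (s1,m2) ✗  (s2,m4) ✗  (s5,m2) ✗  (s6,m4) ✗  (s7,m1) ✗  (s7,m2) ✗  (s7,m3) ✗
Counterexamples (restrictor pairs failing the scope): 7.

7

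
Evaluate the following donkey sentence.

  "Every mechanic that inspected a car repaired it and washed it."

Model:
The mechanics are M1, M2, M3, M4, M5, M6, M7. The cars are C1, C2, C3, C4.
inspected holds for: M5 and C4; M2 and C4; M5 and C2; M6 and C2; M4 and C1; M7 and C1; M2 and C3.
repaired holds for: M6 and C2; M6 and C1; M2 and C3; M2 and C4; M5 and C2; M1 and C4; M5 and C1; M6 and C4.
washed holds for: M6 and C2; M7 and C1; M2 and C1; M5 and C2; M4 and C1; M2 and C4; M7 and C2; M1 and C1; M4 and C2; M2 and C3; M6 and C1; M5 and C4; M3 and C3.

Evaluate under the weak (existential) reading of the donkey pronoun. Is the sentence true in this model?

"it" takes "a car" as antecedent — a donkey pronoun bound across the clause boundary.
Weak reading: every mechanic m with some inspected-car has at least one inspected-car c such that repaired(m,c) ∧ washed(m,c).
Per mechanic: M2:✓  M4:✗  M5:✓  M6:✓  M7:✗
M4 has no witness among its inspected-cars.

False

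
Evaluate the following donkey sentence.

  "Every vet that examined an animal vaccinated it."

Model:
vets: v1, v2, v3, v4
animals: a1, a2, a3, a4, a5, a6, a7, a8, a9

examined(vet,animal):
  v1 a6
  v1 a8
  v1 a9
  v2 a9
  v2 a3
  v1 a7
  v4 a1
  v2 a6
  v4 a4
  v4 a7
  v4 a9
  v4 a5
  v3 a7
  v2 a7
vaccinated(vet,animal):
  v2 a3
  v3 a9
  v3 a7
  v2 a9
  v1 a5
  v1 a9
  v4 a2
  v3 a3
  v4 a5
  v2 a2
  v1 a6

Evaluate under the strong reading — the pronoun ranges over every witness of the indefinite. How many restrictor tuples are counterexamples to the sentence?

"it" takes "an animal" as antecedent — a donkey pronoun bound across the clause boundary.
Strong reading: for every (v,a) with examined(v,a), vaccinated(v,a).
Restrictor pairs: (v1,a6) ✓  (v1,a7) ✗  (v1,a8) ✗  (v1,a9) ✓  (v2,a3) ✓  (v2,a6) ✗  (v2,a7) ✗  (v2,a9) ✓  (v3,a7) ✓  (v4,a1) ✗  (v4,a4) ✗  (v4,a5) ✓  (v4,a7) ✗  (v4,a9) ✗
Counterexamples (restrictor pairs failing the scope): 8.

8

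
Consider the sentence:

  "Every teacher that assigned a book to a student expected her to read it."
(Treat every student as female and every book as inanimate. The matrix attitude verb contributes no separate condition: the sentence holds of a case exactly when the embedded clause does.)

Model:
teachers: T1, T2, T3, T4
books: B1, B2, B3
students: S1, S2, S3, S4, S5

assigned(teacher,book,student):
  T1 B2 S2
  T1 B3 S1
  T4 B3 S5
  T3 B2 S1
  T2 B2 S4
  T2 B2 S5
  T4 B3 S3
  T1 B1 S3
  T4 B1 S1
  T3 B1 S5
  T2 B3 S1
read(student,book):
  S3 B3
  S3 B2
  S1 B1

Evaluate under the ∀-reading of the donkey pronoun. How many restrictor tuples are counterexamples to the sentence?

"her" takes "a student" as antecedent and "it" takes "a book"; both are donkey pronouns co-varying with the restrictor.
Strong reading: for every (t,b,s) with assigned(t,b,s), read(s,b).
Restrictor triples: (T1,B1,S3)→read(S3,B1) ✗  (T1,B2,S2)→read(S2,B2) ✗  (T1,B3,S1)→read(S1,B3) ✗  (T2,B2,S4)→read(S4,B2) ✗  (T2,B2,S5)→read(S5,B2) ✗  (T2,B3,S1)→read(S1,B3) ✗  (T3,B1,S5)→read(S5,B1) ✗  (T3,B2,S1)→read(S1,B2) ✗  (T4,B1,S1)→read(S1,B1) ✓  (T4,B3,S3)→read(S3,B3) ✓  (T4,B3,S5)→read(S5,B3) ✗
Counterexamples (restrictor triples failing the scope): 9.

9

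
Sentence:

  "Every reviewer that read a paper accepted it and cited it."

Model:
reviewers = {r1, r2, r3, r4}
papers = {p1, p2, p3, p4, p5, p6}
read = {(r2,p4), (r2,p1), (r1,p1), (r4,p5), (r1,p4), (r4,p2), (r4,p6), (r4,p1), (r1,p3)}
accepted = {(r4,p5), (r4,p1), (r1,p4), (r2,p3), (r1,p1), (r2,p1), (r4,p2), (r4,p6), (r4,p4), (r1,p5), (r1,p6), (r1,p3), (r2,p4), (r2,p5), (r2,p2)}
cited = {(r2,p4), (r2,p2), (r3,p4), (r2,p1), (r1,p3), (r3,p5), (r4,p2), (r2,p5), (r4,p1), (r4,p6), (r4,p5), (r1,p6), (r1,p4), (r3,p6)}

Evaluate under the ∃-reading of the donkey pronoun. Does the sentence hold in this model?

True

"it" takes "a paper" as antecedent — a donkey pronoun bound across the clause boundary.
Weak reading: every reviewer r with some read-paper has at least one read-paper p such that accepted(r,p) ∧ cited(r,p).
Per reviewer: r1:✓  r2:✓  r4:✓
Every reviewer in the restrictor has a witness.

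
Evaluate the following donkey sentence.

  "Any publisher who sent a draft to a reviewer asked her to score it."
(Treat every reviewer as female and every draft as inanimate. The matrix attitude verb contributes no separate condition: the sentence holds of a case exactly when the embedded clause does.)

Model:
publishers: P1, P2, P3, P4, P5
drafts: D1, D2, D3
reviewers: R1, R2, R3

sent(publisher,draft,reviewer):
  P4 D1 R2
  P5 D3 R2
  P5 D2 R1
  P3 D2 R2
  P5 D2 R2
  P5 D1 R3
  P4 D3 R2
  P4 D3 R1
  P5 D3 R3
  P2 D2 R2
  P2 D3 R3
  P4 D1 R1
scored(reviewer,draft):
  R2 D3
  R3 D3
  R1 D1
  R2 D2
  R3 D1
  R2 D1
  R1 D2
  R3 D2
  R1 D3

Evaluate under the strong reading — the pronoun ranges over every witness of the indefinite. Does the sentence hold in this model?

True

"her" takes "a reviewer" as antecedent and "it" takes "a draft"; both are donkey pronouns co-varying with the restrictor.
Strong reading: for every (p,d,r) with sent(p,d,r), scored(r,d).
Restrictor triples: (P2,D2,R2)→scored(R2,D2) ✓  (P2,D3,R3)→scored(R3,D3) ✓  (P3,D2,R2)→scored(R2,D2) ✓  (P4,D1,R1)→scored(R1,D1) ✓  (P4,D1,R2)→scored(R2,D1) ✓  (P4,D3,R1)→scored(R1,D3) ✓  (P4,D3,R2)→scored(R2,D3) ✓  (P5,D1,R3)→scored(R3,D1) ✓  (P5,D2,R1)→scored(R1,D2) ✓  (P5,D2,R2)→scored(R2,D2) ✓  (P5,D3,R2)→scored(R2,D3) ✓  (P5,D3,R3)→scored(R3,D3) ✓
Every restrictor triple satisfies the scope.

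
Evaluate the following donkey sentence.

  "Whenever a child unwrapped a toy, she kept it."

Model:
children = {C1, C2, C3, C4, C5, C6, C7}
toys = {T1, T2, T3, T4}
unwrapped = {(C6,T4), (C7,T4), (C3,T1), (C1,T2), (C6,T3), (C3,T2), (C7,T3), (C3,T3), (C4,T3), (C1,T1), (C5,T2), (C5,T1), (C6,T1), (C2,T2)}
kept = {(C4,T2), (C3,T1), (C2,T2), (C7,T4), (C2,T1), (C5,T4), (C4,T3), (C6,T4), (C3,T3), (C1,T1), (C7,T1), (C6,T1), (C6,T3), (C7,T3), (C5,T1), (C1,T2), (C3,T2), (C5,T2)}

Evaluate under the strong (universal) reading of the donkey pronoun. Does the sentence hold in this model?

True

"it" takes "a toy" as antecedent — a donkey pronoun bound across the clause boundary.
Strong reading: for every (c,t) with unwrapped(c,t), kept(c,t).
Restrictor pairs: (C1,T1) ✓  (C1,T2) ✓  (C2,T2) ✓  (C3,T1) ✓  (C3,T2) ✓  (C3,T3) ✓  (C4,T3) ✓  (C5,T1) ✓  (C5,T2) ✓  (C6,T1) ✓  (C6,T3) ✓  (C6,T4) ✓  (C7,T3) ✓  (C7,T4) ✓
Every restrictor pair satisfies the scope.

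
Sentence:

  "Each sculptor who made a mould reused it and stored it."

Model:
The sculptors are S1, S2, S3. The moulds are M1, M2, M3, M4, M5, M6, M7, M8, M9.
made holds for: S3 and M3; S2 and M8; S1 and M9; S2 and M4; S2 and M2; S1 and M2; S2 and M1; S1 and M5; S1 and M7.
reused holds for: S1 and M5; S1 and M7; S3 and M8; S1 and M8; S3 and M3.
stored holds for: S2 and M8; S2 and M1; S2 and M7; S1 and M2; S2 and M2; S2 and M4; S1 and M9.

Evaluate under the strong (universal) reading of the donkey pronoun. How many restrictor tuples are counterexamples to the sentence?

"it" takes "a mould" as antecedent — a donkey pronoun bound across the clause boundary.
Strong reading: for every (s,m) with made(s,m), reused(s,m) ∧ stored(s,m).
Restrictor pairs: (S1,M2) ✗  (S1,M5) ✗  (S1,M7) ✗  (S1,M9) ✗  (S2,M1) ✗  (S2,M2) ✗  (S2,M4) ✗  (S2,M8) ✗  (S3,M3) ✗
Counterexamples (restrictor pairs failing the scope): 9.

9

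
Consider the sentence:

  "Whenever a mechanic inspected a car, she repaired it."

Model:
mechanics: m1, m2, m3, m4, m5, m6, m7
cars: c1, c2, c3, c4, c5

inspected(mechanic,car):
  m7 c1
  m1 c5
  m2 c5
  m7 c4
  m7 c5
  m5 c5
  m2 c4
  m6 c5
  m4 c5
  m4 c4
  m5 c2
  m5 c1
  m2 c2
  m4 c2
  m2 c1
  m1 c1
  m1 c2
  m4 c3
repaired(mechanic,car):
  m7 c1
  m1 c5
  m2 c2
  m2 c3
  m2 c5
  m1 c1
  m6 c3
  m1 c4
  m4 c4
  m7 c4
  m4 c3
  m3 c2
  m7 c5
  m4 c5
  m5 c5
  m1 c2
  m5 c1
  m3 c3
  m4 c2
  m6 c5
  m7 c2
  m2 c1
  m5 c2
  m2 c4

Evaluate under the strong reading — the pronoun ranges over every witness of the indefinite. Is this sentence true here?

"it" takes "a car" as antecedent — a donkey pronoun bound across the clause boundary.
Strong reading: for every (m,c) with inspected(m,c), repaired(m,c).
Restrictor pairs: (m1,c1) ✓  (m1,c2) ✓  (m1,c5) ✓  (m2,c1) ✓  (m2,c2) ✓  (m2,c4) ✓  (m2,c5) ✓  (m4,c2) ✓  (m4,c3) ✓  (m4,c4) ✓  (m4,c5) ✓  (m5,c1) ✓  (m5,c2) ✓  (m5,c5) ✓  (m6,c5) ✓  (m7,c1) ✓  (m7,c4) ✓  (m7,c5) ✓
Every restrictor pair satisfies the scope.

True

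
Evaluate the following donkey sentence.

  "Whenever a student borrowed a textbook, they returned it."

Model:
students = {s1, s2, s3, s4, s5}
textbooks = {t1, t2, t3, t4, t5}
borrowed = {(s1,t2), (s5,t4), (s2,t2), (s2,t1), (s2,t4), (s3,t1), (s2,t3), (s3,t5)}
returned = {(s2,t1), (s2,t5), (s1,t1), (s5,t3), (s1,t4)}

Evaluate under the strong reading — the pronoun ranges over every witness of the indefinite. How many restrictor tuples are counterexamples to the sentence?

"it" takes "a textbook" as antecedent — a donkey pronoun bound across the clause boundary.
Strong reading: for every (s,t) with borrowed(s,t), returned(s,t).
Restrictor pairs: (s1,t2) ✗  (s2,t1) ✓  (s2,t2) ✗  (s2,t3) ✗  (s2,t4) ✗  (s3,t1) ✗  (s3,t5) ✗  (s5,t4) ✗
Counterexamples (restrictor pairs failing the scope): 7.

7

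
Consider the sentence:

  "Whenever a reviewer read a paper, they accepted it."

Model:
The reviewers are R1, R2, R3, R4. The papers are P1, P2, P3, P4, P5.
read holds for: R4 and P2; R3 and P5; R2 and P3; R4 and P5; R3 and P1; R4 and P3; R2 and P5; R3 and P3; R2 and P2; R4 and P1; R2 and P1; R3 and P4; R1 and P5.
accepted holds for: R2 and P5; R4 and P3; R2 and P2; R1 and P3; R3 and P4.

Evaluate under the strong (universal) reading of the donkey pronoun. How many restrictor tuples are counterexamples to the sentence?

"it" takes "a paper" as antecedent — a donkey pronoun bound across the clause boundary.
Strong reading: for every (r,p) with read(r,p), accepted(r,p).
Restrictor pairs: (R1,P5) ✗  (R2,P1) ✗  (R2,P2) ✓  (R2,P3) ✗  (R2,P5) ✓  (R3,P1) ✗  (R3,P3) ✗  (R3,P4) ✓  (R3,P5) ✗  (R4,P1) ✗  (R4,P2) ✗  (R4,P3) ✓  (R4,P5) ✗
Counterexamples (restrictor pairs failing the scope): 9.

9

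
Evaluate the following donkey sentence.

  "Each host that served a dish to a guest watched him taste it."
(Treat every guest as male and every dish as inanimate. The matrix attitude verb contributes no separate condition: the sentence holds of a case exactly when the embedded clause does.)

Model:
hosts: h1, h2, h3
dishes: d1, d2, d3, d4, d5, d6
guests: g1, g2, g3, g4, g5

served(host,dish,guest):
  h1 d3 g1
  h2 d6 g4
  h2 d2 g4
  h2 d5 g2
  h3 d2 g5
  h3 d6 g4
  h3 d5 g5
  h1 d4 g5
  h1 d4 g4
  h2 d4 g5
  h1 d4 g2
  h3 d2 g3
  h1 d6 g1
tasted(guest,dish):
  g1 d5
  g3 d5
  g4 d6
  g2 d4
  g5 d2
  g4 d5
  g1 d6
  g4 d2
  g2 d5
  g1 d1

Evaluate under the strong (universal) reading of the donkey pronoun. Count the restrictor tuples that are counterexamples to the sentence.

"him" takes "a guest" as antecedent and "it" takes "a dish"; both are donkey pronouns co-varying with the restrictor.
Strong reading: for every (h,d,g) with served(h,d,g), tasted(g,d).
Restrictor triples: (h1,d3,g1)→tasted(g1,d3) ✗  (h1,d4,g2)→tasted(g2,d4) ✓  (h1,d4,g4)→tasted(g4,d4) ✗  (h1,d4,g5)→tasted(g5,d4) ✗  (h1,d6,g1)→tasted(g1,d6) ✓  (h2,d2,g4)→tasted(g4,d2) ✓  (h2,d4,g5)→tasted(g5,d4) ✗  (h2,d5,g2)→tasted(g2,d5) ✓  (h2,d6,g4)→tasted(g4,d6) ✓  (h3,d2,g3)→tasted(g3,d2) ✗  (h3,d2,g5)→tasted(g5,d2) ✓  (h3,d5,g5)→tasted(g5,d5) ✗  (h3,d6,g4)→tasted(g4,d6) ✓
Counterexamples (restrictor triples failing the scope): 6.

6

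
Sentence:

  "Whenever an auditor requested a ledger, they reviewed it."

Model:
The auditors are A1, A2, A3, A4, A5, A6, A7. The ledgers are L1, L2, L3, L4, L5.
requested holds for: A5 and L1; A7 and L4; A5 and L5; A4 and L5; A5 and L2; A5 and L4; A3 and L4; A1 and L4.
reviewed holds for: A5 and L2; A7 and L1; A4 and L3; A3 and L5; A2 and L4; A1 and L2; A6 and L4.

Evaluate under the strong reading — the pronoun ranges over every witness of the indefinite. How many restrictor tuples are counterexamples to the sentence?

7

"it" takes "a ledger" as antecedent — a donkey pronoun bound across the clause boundary.
Strong reading: for every (a,l) with requested(a,l), reviewed(a,l).
Restrictor pairs: (A1,L4) ✗  (A3,L4) ✗  (A4,L5) ✗  (A5,L1) ✗  (A5,L2) ✓  (A5,L4) ✗  (A5,L5) ✗  (A7,L4) ✗
Counterexamples (restrictor pairs failing the scope): 7.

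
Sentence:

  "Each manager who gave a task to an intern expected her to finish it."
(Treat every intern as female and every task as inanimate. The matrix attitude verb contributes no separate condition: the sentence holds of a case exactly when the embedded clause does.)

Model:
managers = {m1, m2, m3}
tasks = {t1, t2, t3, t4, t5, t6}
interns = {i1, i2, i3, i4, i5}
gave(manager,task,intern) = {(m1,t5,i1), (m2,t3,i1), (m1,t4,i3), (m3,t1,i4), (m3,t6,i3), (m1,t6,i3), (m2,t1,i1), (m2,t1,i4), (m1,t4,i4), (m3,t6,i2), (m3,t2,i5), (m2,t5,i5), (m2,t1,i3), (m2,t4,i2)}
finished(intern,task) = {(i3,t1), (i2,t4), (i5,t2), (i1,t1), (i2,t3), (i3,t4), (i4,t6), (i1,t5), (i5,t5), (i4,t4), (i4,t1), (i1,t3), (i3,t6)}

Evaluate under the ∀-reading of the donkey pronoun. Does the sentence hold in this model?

False

"her" takes "an intern" as antecedent and "it" takes "a task"; both are donkey pronouns co-varying with the restrictor.
Strong reading: for every (m,t,i) with gave(m,t,i), finished(i,t).
Restrictor triples: (m1,t4,i3)→finished(i3,t4) ✓  (m1,t4,i4)→finished(i4,t4) ✓  (m1,t5,i1)→finished(i1,t5) ✓  (m1,t6,i3)→finished(i3,t6) ✓  (m2,t1,i1)→finished(i1,t1) ✓  (m2,t1,i3)→finished(i3,t1) ✓  (m2,t1,i4)→finished(i4,t1) ✓  (m2,t3,i1)→finished(i1,t3) ✓  (m2,t4,i2)→finished(i2,t4) ✓  (m2,t5,i5)→finished(i5,t5) ✓  (m3,t1,i4)→finished(i4,t1) ✓  (m3,t2,i5)→finished(i5,t2) ✓  (m3,t6,i2)→finished(i2,t6) ✗  (m3,t6,i3)→finished(i3,t6) ✓
Counterexample: (m3,t6,i2) — finished(i2,t6) does not hold.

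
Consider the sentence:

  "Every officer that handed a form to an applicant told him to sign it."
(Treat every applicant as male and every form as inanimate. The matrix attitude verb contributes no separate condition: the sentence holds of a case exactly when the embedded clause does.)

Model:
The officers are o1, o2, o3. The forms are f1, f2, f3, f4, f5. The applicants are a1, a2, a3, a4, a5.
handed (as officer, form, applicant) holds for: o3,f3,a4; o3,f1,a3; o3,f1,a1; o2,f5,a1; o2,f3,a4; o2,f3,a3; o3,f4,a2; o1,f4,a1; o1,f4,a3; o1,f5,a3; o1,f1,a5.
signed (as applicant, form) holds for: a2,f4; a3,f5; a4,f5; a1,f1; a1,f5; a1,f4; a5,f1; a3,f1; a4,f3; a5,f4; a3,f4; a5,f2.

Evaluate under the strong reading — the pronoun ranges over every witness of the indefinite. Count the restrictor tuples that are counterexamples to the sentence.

1

"him" takes "an applicant" as antecedent and "it" takes "a form"; both are donkey pronouns co-varying with the restrictor.
Strong reading: for every (o,f,a) with handed(o,f,a), signed(a,f).
Restrictor triples: (o1,f1,a5)→signed(a5,f1) ✓  (o1,f4,a1)→signed(a1,f4) ✓  (o1,f4,a3)→signed(a3,f4) ✓  (o1,f5,a3)→signed(a3,f5) ✓  (o2,f3,a3)→signed(a3,f3) ✗  (o2,f3,a4)→signed(a4,f3) ✓  (o2,f5,a1)→signed(a1,f5) ✓  (o3,f1,a1)→signed(a1,f1) ✓  (o3,f1,a3)→signed(a3,f1) ✓  (o3,f3,a4)→signed(a4,f3) ✓  (o3,f4,a2)→signed(a2,f4) ✓
Counterexamples (restrictor triples failing the scope): 1.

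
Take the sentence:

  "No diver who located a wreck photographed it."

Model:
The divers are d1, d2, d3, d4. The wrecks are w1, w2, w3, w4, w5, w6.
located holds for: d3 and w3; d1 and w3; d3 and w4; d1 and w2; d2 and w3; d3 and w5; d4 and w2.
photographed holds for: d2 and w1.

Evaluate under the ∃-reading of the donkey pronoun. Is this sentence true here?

"it" takes "a wreck" as antecedent — a donkey pronoun bound across the clause boundary.
Truth condition: for no (d,w) with located(d,w) does photographed(d,w) hold.
Restrictor pairs — does the scope hold? (d1,w2):fails  (d1,w3):fails  (d2,w3):fails  (d3,w3):fails  (d3,w4):fails  (d3,w5):fails  (d4,w2):fails
Scope holds for no restrictor pair, so the sentence is true.

True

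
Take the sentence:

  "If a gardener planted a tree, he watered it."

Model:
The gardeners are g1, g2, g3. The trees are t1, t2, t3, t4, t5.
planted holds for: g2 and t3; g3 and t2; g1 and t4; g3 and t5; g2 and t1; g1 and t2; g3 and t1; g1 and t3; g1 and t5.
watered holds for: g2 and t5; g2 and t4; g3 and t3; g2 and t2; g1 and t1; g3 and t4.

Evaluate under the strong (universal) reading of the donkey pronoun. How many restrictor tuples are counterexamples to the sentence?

9

"it" takes "a tree" as antecedent — a donkey pronoun bound across the clause boundary.
Strong reading: for every (g,t) with planted(g,t), watered(g,t).
Restrictor pairs: (g1,t2) ✗  (g1,t3) ✗  (g1,t4) ✗  (g1,t5) ✗  (g2,t1) ✗  (g2,t3) ✗  (g3,t1) ✗  (g3,t2) ✗  (g3,t5) ✗
Counterexamples (restrictor pairs failing the scope): 9.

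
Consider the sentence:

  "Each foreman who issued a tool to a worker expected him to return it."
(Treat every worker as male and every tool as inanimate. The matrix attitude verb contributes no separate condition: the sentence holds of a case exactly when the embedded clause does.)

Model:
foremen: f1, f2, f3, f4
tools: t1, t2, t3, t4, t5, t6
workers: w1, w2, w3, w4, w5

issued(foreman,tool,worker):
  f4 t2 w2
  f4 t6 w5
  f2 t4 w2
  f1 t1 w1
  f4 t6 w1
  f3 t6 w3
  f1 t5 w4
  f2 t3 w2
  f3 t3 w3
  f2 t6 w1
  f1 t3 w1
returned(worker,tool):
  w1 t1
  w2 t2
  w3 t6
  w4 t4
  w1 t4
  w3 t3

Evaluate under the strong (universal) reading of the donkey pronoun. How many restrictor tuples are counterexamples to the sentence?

7

"him" takes "a worker" as antecedent and "it" takes "a tool"; both are donkey pronouns co-varying with the restrictor.
Strong reading: for every (f,t,w) with issued(f,t,w), returned(w,t).
Restrictor triples: (f1,t1,w1)→returned(w1,t1) ✓  (f1,t3,w1)→returned(w1,t3) ✗  (f1,t5,w4)→returned(w4,t5) ✗  (f2,t3,w2)→returned(w2,t3) ✗  (f2,t4,w2)→returned(w2,t4) ✗  (f2,t6,w1)→returned(w1,t6) ✗  (f3,t3,w3)→returned(w3,t3) ✓  (f3,t6,w3)→returned(w3,t6) ✓  (f4,t2,w2)→returned(w2,t2) ✓  (f4,t6,w1)→returned(w1,t6) ✗  (f4,t6,w5)→returned(w5,t6) ✗
Counterexamples (restrictor triples failing the scope): 7.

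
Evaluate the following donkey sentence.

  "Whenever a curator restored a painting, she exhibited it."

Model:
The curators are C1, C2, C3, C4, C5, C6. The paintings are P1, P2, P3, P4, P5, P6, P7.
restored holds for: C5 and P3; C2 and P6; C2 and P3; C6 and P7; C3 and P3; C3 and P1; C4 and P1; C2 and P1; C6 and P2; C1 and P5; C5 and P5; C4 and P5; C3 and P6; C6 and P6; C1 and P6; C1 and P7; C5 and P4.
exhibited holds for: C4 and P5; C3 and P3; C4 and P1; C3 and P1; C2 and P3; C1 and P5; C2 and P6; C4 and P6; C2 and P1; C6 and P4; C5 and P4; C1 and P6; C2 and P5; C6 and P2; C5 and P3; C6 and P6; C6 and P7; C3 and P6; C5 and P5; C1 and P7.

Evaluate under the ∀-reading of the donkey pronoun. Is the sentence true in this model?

True

"it" takes "a painting" as antecedent — a donkey pronoun bound across the clause boundary.
Strong reading: for every (c,p) with restored(c,p), exhibited(c,p).
Restrictor pairs: (C1,P5) ✓  (C1,P6) ✓  (C1,P7) ✓  (C2,P1) ✓  (C2,P3) ✓  (C2,P6) ✓  (C3,P1) ✓  (C3,P3) ✓  (C3,P6) ✓  (C4,P1) ✓  (C4,P5) ✓  (C5,P3) ✓  (C5,P4) ✓  (C5,P5) ✓  (C6,P2) ✓  (C6,P6) ✓  (C6,P7) ✓
Every restrictor pair satisfies the scope.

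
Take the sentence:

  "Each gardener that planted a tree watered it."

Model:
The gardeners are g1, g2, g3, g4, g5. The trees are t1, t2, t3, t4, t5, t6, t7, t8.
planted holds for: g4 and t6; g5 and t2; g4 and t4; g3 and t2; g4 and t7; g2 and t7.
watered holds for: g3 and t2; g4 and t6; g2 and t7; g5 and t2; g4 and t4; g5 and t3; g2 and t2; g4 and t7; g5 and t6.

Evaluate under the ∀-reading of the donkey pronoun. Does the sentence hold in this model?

"it" takes "a tree" as antecedent — a donkey pronoun bound across the clause boundary.
Strong reading: for every (g,t) with planted(g,t), watered(g,t).
Restrictor pairs: (g2,t7) ✓  (g3,t2) ✓  (g4,t4) ✓  (g4,t6) ✓  (g4,t7) ✓  (g5,t2) ✓
Every restrictor pair satisfies the scope.

True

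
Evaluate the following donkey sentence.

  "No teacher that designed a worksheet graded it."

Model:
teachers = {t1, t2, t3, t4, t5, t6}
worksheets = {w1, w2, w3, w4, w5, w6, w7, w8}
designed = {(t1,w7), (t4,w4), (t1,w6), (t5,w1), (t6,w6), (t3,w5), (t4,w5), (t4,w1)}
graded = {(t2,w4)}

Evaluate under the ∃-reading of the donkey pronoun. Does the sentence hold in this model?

"it" takes "a worksheet" as antecedent — a donkey pronoun bound across the clause boundary.
Truth condition: for no (t,w) with designed(t,w) does graded(t,w) hold.
Restrictor pairs — does the scope hold? (t1,w6):fails  (t1,w7):fails  (t3,w5):fails  (t4,w1):fails  (t4,w4):fails  (t4,w5):fails  (t5,w1):fails  (t6,w6):fails
Scope holds for no restrictor pair, so the sentence is true.

True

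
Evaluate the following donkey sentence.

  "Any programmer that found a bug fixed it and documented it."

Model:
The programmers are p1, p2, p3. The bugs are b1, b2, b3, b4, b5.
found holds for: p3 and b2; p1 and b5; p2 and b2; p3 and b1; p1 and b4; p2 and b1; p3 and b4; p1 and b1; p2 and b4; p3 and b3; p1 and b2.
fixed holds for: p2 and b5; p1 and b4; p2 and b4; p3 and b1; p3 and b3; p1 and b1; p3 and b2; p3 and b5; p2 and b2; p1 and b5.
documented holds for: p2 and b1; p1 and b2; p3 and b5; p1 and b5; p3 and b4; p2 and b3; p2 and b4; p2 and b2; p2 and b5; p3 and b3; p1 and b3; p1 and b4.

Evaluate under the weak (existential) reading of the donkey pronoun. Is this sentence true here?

True

"it" takes "a bug" as antecedent — a donkey pronoun bound across the clause boundary.
Weak reading: every programmer p with some found-bug has at least one found-bug b such that fixed(p,b) ∧ documented(p,b).
Per programmer: p1:✓  p2:✓  p3:✓
Every programmer in the restrictor has a witness.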